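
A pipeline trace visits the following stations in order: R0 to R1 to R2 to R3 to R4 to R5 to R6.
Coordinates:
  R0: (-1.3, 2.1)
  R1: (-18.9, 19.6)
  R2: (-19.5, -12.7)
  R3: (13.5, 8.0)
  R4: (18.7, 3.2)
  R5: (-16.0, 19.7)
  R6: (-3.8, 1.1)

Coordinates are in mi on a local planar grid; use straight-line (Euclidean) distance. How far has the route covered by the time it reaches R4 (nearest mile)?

Leg distances:
R0→R1: 24.8 mi  (cumulative 24.8 mi)
R1→R2: 32.3 mi  (cumulative 57.1 mi)
R2→R3: 39.0 mi  (cumulative 96.1 mi)
R3→R4: 7.1 mi  (cumulative 103.2 mi)
Cumulative distance at R4 ≈ 103 mi.

103 mi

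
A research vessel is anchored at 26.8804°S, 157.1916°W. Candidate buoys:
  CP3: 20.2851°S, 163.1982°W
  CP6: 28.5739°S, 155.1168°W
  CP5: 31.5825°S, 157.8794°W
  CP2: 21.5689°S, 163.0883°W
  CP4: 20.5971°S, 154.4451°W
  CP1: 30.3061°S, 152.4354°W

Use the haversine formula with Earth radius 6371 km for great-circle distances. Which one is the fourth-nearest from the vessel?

Distances from the vessel (26.8804°S, 157.1916°W):
CP6: 277.8 km
CP5: 527.1 km
CP1: 600.5 km
CP4: 752.4 km
CP2: 840.2 km
CP3: 954.9 km
The fourth-nearest is CP4 at 752.4 km.

CP4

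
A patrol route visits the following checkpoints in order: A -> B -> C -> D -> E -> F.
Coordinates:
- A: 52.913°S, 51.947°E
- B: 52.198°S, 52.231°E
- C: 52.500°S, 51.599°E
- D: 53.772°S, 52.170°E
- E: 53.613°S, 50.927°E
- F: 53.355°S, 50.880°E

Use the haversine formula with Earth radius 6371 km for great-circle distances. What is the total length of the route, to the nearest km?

395 km

Leg distances:
A→B: 81.8 km  (cumulative 81.8 km)
B→C: 54.5 km  (cumulative 136.3 km)
C→D: 146.5 km  (cumulative 282.8 km)
D→E: 83.7 km  (cumulative 366.5 km)
E→F: 28.9 km  (cumulative 395.4 km)
Total route length ≈ 395 km.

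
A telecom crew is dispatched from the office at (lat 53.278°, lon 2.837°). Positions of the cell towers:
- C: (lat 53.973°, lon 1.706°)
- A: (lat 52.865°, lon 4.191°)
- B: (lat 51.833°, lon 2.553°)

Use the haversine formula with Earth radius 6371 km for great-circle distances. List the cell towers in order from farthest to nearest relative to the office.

Distance from the office at (lat 53.278°, lon 2.837°) to each:
B (lat 51.833°, lon 2.553°): 161.8 km
C (lat 53.973°, lon 1.706°): 107.4 km
A (lat 52.865°, lon 4.191°): 101.4 km

B, C, A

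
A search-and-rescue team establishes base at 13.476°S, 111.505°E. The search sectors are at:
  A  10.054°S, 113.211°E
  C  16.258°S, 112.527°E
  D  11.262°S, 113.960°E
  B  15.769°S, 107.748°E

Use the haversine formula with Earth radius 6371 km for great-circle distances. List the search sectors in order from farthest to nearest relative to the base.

Distance from the base at 13.476°S, 111.505°E to each:
B 15.769°S, 107.748°E: 477.9 km
A 10.054°S, 113.211°E: 423.4 km
D 11.262°S, 113.960°E: 362.9 km
C 16.258°S, 112.527°E: 328.3 km

B, A, D, C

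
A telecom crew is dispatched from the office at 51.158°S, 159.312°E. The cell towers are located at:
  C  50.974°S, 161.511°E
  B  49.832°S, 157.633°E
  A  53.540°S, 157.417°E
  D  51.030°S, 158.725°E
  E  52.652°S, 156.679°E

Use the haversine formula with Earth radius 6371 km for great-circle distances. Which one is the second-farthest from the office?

Distances from the office (51.158°S, 159.312°E):
A: 294.5 km
E: 245.4 km
B: 189.3 km
C: 155.0 km
D: 43.4 km
The second-farthest is E at 245.4 km.

E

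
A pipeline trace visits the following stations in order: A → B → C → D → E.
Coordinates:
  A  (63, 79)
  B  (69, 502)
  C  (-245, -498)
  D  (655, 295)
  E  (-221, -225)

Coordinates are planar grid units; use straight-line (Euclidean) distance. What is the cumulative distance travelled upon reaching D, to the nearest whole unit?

Leg distances:
A→B: 423.0  (cumulative 423.0)
B→C: 1048.1  (cumulative 1471.2)
C→D: 1199.5  (cumulative 2670.7)
Cumulative distance at D ≈ 2671.

2671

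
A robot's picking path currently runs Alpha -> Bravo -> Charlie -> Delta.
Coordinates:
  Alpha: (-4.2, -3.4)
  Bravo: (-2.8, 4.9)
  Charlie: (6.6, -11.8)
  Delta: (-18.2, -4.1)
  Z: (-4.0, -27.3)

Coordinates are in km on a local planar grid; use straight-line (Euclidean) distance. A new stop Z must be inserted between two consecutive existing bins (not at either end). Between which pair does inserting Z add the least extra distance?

between Charlie and Delta

Added distance for inserting Z between each consecutive pair:
Alpha–Bravo: 47.7 km
Bravo–Charlie: 31.8 km
Charlie–Delta: 20.0 km
Smallest added distance is 20.0 km, inserting between Charlie and Delta.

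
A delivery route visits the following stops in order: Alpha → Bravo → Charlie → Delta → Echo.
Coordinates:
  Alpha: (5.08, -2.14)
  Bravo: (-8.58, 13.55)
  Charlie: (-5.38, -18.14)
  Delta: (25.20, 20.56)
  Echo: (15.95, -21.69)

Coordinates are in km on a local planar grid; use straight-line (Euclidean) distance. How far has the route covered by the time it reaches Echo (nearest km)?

Leg distances:
Alpha→Bravo: 20.8 km  (cumulative 20.8 km)
Bravo→Charlie: 31.9 km  (cumulative 52.7 km)
Charlie→Delta: 49.3 km  (cumulative 102.0 km)
Delta→Echo: 43.3 km  (cumulative 145.2 km)
Cumulative distance at Echo ≈ 145 km.

145 km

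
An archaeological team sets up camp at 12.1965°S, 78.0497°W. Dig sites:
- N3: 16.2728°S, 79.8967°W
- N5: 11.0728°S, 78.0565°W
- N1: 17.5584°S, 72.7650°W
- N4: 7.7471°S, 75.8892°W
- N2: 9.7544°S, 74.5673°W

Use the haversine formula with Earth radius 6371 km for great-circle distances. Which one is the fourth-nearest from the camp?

N4

Distance to each, sorted:
N5: 125.0 km
N2: 467.1 km
N3: 495.0 km
N4: 548.4 km
N1: 823.2 km
The fourth-nearest is N4 at 548.4 km.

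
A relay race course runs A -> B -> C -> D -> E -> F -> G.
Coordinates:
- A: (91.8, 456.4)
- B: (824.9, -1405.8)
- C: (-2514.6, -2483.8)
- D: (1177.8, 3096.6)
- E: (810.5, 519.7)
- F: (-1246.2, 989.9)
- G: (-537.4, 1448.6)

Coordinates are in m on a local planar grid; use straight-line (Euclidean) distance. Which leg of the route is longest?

Leg distances:
A→B: 2001.3 m
B→C: 3509.2 m
C→D: 6691.4 m
D→E: 2602.9 m
E→F: 2109.8 m
F→G: 844.3 m
The longest leg is C–D at 6691.4 m.

C–D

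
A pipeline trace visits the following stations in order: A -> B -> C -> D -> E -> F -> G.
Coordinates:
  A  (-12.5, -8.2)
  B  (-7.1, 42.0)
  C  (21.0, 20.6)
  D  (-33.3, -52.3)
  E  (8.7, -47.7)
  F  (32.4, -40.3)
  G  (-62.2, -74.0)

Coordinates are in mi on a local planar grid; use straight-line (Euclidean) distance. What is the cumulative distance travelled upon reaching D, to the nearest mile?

Leg distances:
A→B: 50.5 mi  (cumulative 50.5 mi)
B→C: 35.3 mi  (cumulative 85.8 mi)
C→D: 90.9 mi  (cumulative 176.7 mi)
Cumulative distance at D ≈ 177 mi.

177 mi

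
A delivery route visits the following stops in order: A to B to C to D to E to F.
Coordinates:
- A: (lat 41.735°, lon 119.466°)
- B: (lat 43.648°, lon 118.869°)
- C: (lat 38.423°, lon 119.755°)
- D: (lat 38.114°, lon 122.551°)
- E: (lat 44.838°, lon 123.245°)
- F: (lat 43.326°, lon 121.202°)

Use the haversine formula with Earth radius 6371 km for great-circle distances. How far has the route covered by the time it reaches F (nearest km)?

Leg distances:
A→B: 218.2 km  (cumulative 218.2 km)
B→C: 585.7 km  (cumulative 804.0 km)
C→D: 246.5 km  (cumulative 1050.4 km)
D→E: 749.9 km  (cumulative 1800.3 km)
E→F: 234.3 km  (cumulative 2034.6 km)
Cumulative distance at F ≈ 2035 km.

2035 km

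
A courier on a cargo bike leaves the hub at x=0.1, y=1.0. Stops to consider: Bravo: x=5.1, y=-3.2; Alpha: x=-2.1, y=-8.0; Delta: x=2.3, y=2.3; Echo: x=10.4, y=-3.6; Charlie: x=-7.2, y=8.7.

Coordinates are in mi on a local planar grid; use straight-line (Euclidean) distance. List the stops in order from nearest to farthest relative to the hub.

Computing each straight-line distance from x=0.1, y=1.0:
Delta x=2.3, y=2.3: 2.6 mi
Bravo x=5.1, y=-3.2: 6.5 mi
Alpha x=-2.1, y=-8.0: 9.3 mi
Charlie x=-7.2, y=8.7: 10.6 mi
Echo x=10.4, y=-3.6: 11.3 mi

Delta, Bravo, Alpha, Charlie, Echo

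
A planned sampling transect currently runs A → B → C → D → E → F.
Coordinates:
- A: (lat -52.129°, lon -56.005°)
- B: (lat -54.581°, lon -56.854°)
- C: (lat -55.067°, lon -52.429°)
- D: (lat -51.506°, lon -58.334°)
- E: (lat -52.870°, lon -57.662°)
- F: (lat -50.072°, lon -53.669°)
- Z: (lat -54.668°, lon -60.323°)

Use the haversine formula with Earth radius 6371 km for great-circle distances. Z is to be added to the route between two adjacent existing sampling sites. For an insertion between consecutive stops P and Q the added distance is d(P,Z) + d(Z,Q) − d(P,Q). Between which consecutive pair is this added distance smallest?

between C and D

Added distance for inserting Z between each consecutive pair:
A–B: 347.0 km
B–C: 441.8 km
C–D: 325.4 km
D–E: 483.0 km
E–F: 530.9 km
Smallest added distance is 325.4 km, inserting between C and D.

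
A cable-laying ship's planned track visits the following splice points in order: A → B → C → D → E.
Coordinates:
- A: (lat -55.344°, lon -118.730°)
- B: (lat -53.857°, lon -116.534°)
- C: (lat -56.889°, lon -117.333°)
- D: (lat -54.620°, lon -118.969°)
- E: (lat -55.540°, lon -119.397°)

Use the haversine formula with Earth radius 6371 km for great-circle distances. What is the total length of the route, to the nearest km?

Leg distances:
A→B: 217.6 km  (cumulative 217.6 km)
B→C: 340.9 km  (cumulative 558.5 km)
C→D: 272.3 km  (cumulative 830.7 km)
D→E: 105.9 km  (cumulative 936.6 km)
Total route length ≈ 937 km.

937 km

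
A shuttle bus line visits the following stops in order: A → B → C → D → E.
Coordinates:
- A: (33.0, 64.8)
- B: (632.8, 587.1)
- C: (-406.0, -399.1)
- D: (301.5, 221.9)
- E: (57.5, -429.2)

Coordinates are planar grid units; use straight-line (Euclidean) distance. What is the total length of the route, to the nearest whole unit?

3864

Leg distances:
A→B: 795.3  (cumulative 795.3)
B→C: 1432.4  (cumulative 2227.7)
C→D: 941.4  (cumulative 3169.1)
D→E: 695.3  (cumulative 3864.4)
Total route length ≈ 3864.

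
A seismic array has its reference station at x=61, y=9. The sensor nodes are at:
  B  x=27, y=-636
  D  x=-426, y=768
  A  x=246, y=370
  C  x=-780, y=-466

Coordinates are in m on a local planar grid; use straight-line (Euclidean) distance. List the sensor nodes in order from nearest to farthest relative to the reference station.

Distances from the reference station:
A x=246, y=370: 405.6 m
B x=27, y=-636: 645.9 m
D x=-426, y=768: 901.8 m
C x=-780, y=-466: 965.9 m

A, B, D, C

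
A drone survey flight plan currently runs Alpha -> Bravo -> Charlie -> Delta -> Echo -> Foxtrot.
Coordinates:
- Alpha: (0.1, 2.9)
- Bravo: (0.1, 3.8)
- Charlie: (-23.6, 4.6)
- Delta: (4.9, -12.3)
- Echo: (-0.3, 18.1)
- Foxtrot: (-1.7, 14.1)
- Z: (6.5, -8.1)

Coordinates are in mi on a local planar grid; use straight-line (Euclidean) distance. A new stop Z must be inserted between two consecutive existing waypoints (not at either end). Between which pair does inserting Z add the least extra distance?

Added distance for inserting Z between each consecutive pair:
Alpha–Bravo: 25.3 mi
Bravo–Charlie: 22.5 mi
Charlie–Delta: 4.0 mi
Delta–Echo: 0.7 mi
Echo–Foxtrot: 46.5 mi
Smallest added distance is 0.7 mi, inserting between Delta and Echo.

between Delta and Echo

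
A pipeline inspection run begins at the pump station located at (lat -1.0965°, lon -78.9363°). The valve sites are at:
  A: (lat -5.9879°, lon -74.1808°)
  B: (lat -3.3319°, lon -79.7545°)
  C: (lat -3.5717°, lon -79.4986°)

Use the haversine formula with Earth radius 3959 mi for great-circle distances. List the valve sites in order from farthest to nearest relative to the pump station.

Distances from the pump station:
A (lat -5.9879°, lon -74.1808°): 470.9 mi
C (lat -3.5717°, lon -79.4986°): 175.4 mi
B (lat -3.3319°, lon -79.7545°): 164.5 mi

A, C, B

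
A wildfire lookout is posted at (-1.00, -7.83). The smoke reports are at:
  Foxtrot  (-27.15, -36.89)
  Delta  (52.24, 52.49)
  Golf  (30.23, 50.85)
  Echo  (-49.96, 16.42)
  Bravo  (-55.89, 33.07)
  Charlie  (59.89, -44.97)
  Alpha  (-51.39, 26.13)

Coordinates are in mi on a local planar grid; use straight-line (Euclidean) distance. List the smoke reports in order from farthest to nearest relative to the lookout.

Delta, Charlie, Bravo, Golf, Alpha, Echo, Foxtrot

Distance from the lookout at (-1.00, -7.83) to each:
Delta (52.24, 52.49): 80.5 mi
Charlie (59.89, -44.97): 71.3 mi
Bravo (-55.89, 33.07): 68.5 mi
Golf (30.23, 50.85): 66.5 mi
Alpha (-51.39, 26.13): 60.8 mi
Echo (-49.96, 16.42): 54.6 mi
Foxtrot (-27.15, -36.89): 39.1 mi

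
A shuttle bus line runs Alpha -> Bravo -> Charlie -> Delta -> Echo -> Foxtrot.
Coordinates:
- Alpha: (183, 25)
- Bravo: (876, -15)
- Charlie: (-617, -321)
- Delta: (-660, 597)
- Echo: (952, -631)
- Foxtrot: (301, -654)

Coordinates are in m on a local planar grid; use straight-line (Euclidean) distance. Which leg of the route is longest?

Leg distances:
Alpha→Bravo: 694.2 m
Bravo→Charlie: 1524.0 m
Charlie→Delta: 919.0 m
Delta→Echo: 2026.5 m
Echo→Foxtrot: 651.4 m
The longest leg is Delta–Echo at 2026.5 m.

Delta–Echo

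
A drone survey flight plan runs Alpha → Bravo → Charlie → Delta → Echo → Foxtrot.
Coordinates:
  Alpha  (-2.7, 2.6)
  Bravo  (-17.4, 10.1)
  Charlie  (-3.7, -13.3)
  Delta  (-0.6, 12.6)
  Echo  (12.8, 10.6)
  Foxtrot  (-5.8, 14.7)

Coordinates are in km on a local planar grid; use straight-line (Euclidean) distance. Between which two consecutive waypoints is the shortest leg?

Delta–Echo

Leg distances:
Alpha→Bravo: 16.5 km
Bravo→Charlie: 27.1 km
Charlie→Delta: 26.1 km
Delta→Echo: 13.5 km
Echo→Foxtrot: 19.0 km
The shortest leg is Delta–Echo at 13.5 km.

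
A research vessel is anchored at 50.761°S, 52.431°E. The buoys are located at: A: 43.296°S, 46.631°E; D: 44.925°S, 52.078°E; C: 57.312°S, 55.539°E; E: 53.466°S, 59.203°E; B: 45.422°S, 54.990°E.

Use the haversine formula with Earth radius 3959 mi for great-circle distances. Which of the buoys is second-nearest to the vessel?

Distance to each, sorted:
E: 342.6 mi
B: 387.3 mi
D: 403.6 mi
C: 469.8 mi
A: 583.3 mi
The second-nearest is B at 387.3 mi.

B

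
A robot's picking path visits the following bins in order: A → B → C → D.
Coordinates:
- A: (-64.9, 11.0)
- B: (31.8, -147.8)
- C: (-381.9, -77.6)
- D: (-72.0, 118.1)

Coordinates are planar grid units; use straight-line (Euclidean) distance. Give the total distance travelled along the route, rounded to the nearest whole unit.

Leg distances:
A→B: 185.9  (cumulative 185.9)
B→C: 419.6  (cumulative 605.5)
C→D: 366.5  (cumulative 972.1)
Total route length ≈ 972.

972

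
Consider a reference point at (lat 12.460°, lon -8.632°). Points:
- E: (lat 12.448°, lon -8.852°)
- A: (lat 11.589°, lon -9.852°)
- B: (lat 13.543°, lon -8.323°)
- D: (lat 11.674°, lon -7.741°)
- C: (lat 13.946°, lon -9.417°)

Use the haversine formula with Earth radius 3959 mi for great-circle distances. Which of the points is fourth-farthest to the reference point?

B

Distances from the reference point ((lat 12.460°, lon -8.632°)):
C: 115.5 mi
A: 102.1 mi
D: 81.1 mi
B: 77.7 mi
E: 14.9 mi
The fourth-farthest is B at 77.7 mi.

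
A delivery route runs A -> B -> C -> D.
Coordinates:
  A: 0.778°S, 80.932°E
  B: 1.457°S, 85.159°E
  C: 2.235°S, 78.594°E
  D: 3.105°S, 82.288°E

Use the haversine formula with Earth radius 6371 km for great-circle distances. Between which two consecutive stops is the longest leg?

Leg distances:
A→B: 476.0 km
B→C: 734.7 km
C→D: 421.6 km
The longest leg is B–C at 734.7 km.

B–C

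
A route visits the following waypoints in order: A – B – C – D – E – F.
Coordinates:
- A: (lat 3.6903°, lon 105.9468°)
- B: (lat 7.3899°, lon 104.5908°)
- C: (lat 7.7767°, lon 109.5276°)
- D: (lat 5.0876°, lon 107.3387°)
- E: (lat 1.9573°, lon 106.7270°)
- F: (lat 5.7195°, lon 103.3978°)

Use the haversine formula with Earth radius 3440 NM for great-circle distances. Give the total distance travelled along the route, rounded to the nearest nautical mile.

Leg distances:
A→B: 236.4 NM  (cumulative 236.4 NM)
B→C: 294.7 NM  (cumulative 531.2 NM)
C→D: 207.6 NM  (cumulative 738.8 NM)
D→E: 191.5 NM  (cumulative 930.3 NM)
E→F: 301.3 NM  (cumulative 1231.6 NM)
Total route length ≈ 1232 NM.

1232 NM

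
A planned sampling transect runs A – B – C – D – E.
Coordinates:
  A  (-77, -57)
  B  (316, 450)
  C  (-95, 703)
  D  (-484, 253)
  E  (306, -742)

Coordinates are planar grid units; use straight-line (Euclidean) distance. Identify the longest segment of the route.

Leg distances:
A→B: 641.5
B→C: 482.6
C→D: 594.8
D→E: 1270.5
The longest leg is D–E at 1270.5.

D–E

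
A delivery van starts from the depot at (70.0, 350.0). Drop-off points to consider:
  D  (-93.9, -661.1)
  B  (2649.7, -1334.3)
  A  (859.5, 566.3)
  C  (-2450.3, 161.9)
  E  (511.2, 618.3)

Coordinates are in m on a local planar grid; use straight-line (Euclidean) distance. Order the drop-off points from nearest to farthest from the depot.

Distance from the depot at (70.0, 350.0) to each:
E (511.2, 618.3): 516.4 m
A (859.5, 566.3): 818.6 m
D (-93.9, -661.1): 1024.3 m
C (-2450.3, 161.9): 2527.3 m
B (2649.7, -1334.3): 3080.9 m

E, A, D, C, B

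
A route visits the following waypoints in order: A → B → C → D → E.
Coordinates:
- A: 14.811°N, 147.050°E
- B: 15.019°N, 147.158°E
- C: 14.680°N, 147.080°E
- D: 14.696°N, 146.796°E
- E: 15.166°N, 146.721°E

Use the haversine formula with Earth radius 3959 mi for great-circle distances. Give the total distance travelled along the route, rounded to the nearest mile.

Leg distances:
A→B: 16.1 mi  (cumulative 16.1 mi)
B→C: 24.0 mi  (cumulative 40.1 mi)
C→D: 19.0 mi  (cumulative 59.1 mi)
D→E: 32.9 mi  (cumulative 92.0 mi)
Total route length ≈ 92 mi.

92 mi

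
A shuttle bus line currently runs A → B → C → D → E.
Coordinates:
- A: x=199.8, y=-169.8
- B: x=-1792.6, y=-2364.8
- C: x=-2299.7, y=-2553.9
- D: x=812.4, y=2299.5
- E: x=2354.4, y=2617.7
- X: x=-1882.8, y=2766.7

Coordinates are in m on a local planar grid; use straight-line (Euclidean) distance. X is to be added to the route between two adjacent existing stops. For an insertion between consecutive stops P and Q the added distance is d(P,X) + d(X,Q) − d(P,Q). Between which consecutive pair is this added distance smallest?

between C and D

Added distance for inserting X between each consecutive pair:
A–B: 5767.9 m
B–C: 9928.0 m
C–D: 2306.8 m
D–E: 5400.7 m
Smallest added distance is 2306.8 m, inserting between C and D.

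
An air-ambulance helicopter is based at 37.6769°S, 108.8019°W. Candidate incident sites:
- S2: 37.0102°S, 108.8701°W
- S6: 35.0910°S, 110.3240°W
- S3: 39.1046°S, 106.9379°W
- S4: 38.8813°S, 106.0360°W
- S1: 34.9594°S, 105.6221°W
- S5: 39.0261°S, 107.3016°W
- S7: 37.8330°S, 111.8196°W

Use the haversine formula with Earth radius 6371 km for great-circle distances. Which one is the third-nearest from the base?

S3

Distance to each, sorted:
S2: 74.4 km
S5: 199.0 km
S3: 227.1 km
S7: 265.9 km
S4: 276.1 km
S6: 318.2 km
S1: 415.2 km
The third-nearest is S3 at 227.1 km.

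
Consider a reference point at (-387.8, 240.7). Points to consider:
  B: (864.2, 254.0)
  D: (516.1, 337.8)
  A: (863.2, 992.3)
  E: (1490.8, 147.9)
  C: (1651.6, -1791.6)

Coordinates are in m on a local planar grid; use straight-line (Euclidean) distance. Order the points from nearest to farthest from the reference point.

D, B, A, E, C

Computing each straight-line distance from (-387.8, 240.7):
D (516.1, 337.8): 909.1 m
B (864.2, 254.0): 1252.1 m
A (863.2, 992.3): 1459.4 m
E (1490.8, 147.9): 1880.9 m
C (1651.6, -1791.6): 2879.1 m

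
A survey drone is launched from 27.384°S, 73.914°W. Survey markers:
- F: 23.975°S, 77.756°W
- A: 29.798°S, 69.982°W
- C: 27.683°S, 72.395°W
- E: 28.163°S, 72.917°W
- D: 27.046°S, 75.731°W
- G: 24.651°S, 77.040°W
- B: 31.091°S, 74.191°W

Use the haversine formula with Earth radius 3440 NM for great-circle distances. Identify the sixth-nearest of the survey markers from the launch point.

A

Distances from the launch point (27.384°S, 73.914°W):
E: 70.7 NM
C: 82.8 NM
D: 99.1 NM
B: 223.0 NM
G: 235.3 NM
A: 252.9 NM
F: 291.7 NM
The sixth-nearest is A at 252.9 NM.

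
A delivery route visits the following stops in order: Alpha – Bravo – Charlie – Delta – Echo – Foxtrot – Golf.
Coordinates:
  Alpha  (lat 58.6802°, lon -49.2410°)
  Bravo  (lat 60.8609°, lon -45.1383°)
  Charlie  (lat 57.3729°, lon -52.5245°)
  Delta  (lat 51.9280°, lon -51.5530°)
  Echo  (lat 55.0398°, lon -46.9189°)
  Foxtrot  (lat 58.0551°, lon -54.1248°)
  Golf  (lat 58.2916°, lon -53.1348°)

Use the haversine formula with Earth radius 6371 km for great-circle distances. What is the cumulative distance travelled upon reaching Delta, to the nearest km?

Leg distances:
Alpha→Bravo: 333.9 km  (cumulative 333.9 km)
Bravo→Charlie: 572.2 km  (cumulative 906.1 km)
Charlie→Delta: 608.6 km  (cumulative 1514.8 km)
Cumulative distance at Delta ≈ 1515 km.

1515 km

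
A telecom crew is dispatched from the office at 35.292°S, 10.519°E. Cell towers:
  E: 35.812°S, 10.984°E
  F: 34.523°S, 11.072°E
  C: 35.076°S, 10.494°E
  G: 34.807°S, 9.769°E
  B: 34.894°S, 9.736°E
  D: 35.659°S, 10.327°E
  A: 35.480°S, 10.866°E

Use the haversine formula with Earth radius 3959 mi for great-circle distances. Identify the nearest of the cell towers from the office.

Distances from the office (35.292°S, 10.519°E):
C: 15.0 mi
A: 23.5 mi
D: 27.6 mi
E: 44.4 mi
B: 52.1 mi
G: 54.1 mi
F: 61.7 mi
The nearest is C at 15.0 mi.

C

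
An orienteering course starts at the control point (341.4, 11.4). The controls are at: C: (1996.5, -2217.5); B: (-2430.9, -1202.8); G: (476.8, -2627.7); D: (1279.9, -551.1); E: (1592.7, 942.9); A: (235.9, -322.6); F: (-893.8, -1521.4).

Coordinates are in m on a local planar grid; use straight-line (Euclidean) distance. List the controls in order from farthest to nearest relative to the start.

B, C, G, F, E, D, A

Computing each straight-line distance from (341.4, 11.4):
B (-2430.9, -1202.8): 3026.5 m
C (1996.5, -2217.5): 2776.2 m
G (476.8, -2627.7): 2642.6 m
F (-893.8, -1521.4): 1968.6 m
E (1592.7, 942.9): 1559.9 m
D (1279.9, -551.1): 1094.2 m
A (235.9, -322.6): 350.3 m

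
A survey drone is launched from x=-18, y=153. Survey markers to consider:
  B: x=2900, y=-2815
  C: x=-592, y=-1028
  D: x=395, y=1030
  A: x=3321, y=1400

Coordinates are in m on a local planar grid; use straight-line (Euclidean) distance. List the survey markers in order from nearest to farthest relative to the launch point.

D, C, A, B

Distance from the launch point at x=-18, y=153 to each:
D x=395, y=1030: 969.4 m
C x=-592, y=-1028: 1313.1 m
A x=3321, y=1400: 3564.3 m
B x=2900, y=-2815: 4162.2 m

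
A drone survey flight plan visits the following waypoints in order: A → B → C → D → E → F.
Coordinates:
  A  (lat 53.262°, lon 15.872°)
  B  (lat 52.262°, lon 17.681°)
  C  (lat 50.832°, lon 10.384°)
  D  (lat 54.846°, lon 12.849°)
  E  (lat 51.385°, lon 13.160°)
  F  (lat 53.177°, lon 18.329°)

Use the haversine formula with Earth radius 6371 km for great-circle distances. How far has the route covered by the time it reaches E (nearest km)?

1555 km

Leg distances:
A→B: 164.9 km  (cumulative 164.9 km)
B→C: 528.8 km  (cumulative 693.6 km)
C→D: 476.0 km  (cumulative 1169.6 km)
D→E: 385.4 km  (cumulative 1555.0 km)
Cumulative distance at E ≈ 1555 km.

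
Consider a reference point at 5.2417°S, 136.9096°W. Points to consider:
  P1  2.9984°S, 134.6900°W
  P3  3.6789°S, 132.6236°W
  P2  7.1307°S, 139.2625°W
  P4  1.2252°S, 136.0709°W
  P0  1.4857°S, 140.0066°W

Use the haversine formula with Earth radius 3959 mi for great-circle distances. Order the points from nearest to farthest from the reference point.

Computing each great-circle distance from 5.2417°S, 136.9096°W:
P2 7.1307°S, 139.2625°W: 207.7 mi
P1 2.9984°S, 134.6900°W: 217.8 mi
P4 1.2252°S, 136.0709°W: 283.5 mi
P3 3.6789°S, 132.6236°W: 314.4 mi
P0 1.4857°S, 140.0066°W: 336.1 mi

P2, P1, P4, P3, P0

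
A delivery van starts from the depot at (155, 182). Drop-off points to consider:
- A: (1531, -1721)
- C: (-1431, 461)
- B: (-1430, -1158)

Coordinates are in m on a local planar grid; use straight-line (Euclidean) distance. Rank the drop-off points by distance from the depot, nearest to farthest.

Distances from the depot:
C (-1431, 461): 1610.4 m
B (-1430, -1158): 2075.5 m
A (1531, -1721): 2348.4 m

C, B, A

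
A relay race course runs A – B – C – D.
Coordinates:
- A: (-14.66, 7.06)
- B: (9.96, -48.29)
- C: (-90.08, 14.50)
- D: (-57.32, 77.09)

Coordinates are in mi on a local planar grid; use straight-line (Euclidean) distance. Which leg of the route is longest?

Leg distances:
A→B: 60.6 mi
B→C: 118.1 mi
C→D: 70.6 mi
The longest leg is B–C at 118.1 mi.

B–C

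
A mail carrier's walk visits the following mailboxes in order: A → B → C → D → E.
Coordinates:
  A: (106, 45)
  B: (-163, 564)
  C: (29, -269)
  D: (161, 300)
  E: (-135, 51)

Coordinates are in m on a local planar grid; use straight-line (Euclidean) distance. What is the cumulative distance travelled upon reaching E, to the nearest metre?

Leg distances:
A→B: 584.6 m  (cumulative 584.6 m)
B→C: 854.8 m  (cumulative 1439.4 m)
C→D: 584.1 m  (cumulative 2023.5 m)
D→E: 386.8 m  (cumulative 2410.3 m)
Cumulative distance at E ≈ 2410 m.

2410 m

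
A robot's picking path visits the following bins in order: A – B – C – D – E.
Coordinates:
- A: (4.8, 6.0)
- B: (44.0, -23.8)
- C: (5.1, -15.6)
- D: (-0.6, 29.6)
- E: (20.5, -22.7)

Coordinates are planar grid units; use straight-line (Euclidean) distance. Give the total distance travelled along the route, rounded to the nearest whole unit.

Leg distances:
A→B: 49.2  (cumulative 49.2)
B→C: 39.8  (cumulative 89.0)
C→D: 45.6  (cumulative 134.6)
D→E: 56.4  (cumulative 190.9)
Total route length ≈ 191.

191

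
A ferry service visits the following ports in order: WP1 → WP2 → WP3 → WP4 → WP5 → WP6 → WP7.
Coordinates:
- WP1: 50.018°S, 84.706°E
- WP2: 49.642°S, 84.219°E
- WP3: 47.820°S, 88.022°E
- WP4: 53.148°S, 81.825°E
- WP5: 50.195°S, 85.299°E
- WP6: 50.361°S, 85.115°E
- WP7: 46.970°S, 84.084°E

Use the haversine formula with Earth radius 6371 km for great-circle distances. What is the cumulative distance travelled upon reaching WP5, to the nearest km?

Leg distances:
WP1→WP2: 54.5 km  (cumulative 54.5 km)
WP2→WP3: 344.7 km  (cumulative 399.2 km)
WP3→WP4: 736.5 km  (cumulative 1135.6 km)
WP4→WP5: 406.4 km  (cumulative 1542.0 km)
Cumulative distance at WP5 ≈ 1542 km.

1542 km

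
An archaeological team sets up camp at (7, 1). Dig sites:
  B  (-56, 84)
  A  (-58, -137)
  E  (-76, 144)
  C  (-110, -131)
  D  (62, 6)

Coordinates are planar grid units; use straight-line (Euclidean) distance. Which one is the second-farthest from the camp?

E

Distances from the camp ((7, 1)):
C: 176.4
E: 165.3
A: 152.5
B: 104.2
D: 55.2
The second-farthest is E at 165.3.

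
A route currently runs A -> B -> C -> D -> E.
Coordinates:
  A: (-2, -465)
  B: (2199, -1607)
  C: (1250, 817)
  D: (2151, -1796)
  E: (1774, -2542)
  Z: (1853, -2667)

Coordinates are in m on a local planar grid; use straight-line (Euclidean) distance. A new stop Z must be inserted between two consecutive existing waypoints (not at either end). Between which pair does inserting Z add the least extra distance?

between D and E

Added distance for inserting Z between each consecutive pair:
A–B: 1514.6 m
B–C: 2047.7 m
C–D: 1692.4 m
D–E: 232.6 m
Smallest added distance is 232.6 m, inserting between D and E.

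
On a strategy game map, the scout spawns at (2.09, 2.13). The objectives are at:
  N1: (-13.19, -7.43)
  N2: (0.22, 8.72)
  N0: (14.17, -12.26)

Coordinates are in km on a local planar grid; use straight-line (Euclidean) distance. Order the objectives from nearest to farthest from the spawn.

Distance from the spawn at (2.09, 2.13) to each:
N2 (0.22, 8.72): 6.9 km
N1 (-13.19, -7.43): 18.0 km
N0 (14.17, -12.26): 18.8 km

N2, N1, N0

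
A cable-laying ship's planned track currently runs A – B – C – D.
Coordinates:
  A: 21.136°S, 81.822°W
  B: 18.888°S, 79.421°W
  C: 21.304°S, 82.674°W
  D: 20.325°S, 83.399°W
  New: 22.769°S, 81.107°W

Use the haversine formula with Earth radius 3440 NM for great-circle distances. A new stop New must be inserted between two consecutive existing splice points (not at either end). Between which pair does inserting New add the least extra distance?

between B and C

Added distance for inserting New between each consecutive pair:
A–B: 166.1 NM
B–C: 141.5 NM
C–D: 247.1 NM
Smallest added distance is 141.5 NM, inserting between B and C.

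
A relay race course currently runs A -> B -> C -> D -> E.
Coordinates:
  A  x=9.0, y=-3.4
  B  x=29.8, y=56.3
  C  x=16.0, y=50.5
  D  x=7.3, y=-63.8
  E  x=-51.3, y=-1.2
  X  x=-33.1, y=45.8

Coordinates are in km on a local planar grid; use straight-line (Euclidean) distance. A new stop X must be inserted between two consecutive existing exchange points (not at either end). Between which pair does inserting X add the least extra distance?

between C and D

Added distance for inserting X between each consecutive pair:
A–B: 65.3 km
B–C: 98.1 km
C–D: 51.5 km
D–E: 81.5 km
Smallest added distance is 51.5 km, inserting between C and D.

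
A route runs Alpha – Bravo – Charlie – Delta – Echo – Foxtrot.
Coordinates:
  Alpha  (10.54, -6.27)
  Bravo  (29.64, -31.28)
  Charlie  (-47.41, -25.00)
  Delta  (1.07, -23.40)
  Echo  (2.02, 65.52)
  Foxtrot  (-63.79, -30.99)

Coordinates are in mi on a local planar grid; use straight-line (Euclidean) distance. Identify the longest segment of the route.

Leg distances:
Alpha→Bravo: 31.5 mi
Bravo→Charlie: 77.3 mi
Charlie→Delta: 48.5 mi
Delta→Echo: 88.9 mi
Echo→Foxtrot: 116.8 mi
The longest leg is Echo–Foxtrot at 116.8 mi.

Echo–Foxtrot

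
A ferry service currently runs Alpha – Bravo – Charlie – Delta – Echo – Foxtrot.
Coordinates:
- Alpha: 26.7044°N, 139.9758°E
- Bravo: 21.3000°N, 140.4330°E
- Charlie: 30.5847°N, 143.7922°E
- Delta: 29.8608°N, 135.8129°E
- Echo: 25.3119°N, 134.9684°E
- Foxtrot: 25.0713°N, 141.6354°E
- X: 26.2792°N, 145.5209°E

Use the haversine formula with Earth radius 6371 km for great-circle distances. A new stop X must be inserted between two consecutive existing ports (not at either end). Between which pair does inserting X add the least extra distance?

between Bravo and Charlie

Added distance for inserting X between each consecutive pair:
Alpha–Bravo: 708.9 km
Bravo–Charlie: 180.0 km
Charlie–Delta: 768.9 km
Delta–Echo: 1580.9 km
Echo–Foxtrot: 802.2 km
Smallest added distance is 180.0 km, inserting between Bravo and Charlie.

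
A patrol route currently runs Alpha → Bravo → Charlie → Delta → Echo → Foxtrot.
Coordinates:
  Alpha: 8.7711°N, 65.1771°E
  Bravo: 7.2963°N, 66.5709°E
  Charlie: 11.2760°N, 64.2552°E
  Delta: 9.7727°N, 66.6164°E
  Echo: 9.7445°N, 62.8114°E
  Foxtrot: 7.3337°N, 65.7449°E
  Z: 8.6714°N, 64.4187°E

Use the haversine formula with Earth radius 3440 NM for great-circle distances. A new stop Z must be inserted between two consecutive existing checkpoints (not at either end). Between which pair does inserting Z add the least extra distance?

Added distance for inserting Z between each consecutive pair:
Alpha–Bravo: 76.4 NM
Bravo–Charlie: 33.4 NM
Charlie–Delta: 136.7 NM
Delta–Echo: 35.9 NM
Echo–Foxtrot: 1.1 NM
Smallest added distance is 1.1 NM, inserting between Echo and Foxtrot.

between Echo and Foxtrot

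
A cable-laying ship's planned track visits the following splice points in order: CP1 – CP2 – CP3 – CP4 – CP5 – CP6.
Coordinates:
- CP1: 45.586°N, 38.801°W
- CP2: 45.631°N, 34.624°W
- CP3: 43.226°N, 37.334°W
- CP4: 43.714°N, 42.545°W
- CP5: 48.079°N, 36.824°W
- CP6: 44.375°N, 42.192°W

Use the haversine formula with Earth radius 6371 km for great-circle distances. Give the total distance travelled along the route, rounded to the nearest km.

Leg distances:
CP1→CP2: 324.9 km  (cumulative 324.9 km)
CP2→CP3: 343.2 km  (cumulative 668.1 km)
CP3→CP4: 423.9 km  (cumulative 1092.1 km)
CP4→CP5: 656.6 km  (cumulative 1748.6 km)
CP5→CP6: 582.9 km  (cumulative 2331.6 km)
Total route length ≈ 2332 km.

2332 km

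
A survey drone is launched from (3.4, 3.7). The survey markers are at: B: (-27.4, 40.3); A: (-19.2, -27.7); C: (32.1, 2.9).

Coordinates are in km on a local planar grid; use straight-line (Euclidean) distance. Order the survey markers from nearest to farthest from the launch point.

C, A, B

Distance from the launch point at (3.4, 3.7) to each:
C (32.1, 2.9): 28.7 km
A (-19.2, -27.7): 38.7 km
B (-27.4, 40.3): 47.8 km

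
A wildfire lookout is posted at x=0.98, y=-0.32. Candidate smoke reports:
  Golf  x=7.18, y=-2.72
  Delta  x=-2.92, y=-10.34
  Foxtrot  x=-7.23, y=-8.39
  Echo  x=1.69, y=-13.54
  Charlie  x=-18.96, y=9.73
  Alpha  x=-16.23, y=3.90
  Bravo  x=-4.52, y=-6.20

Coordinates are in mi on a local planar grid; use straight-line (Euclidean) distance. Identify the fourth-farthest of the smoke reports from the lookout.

Distances from the lookout (x=0.98, y=-0.32):
Charlie: 22.3 mi
Alpha: 17.7 mi
Echo: 13.2 mi
Foxtrot: 11.5 mi
Delta: 10.8 mi
Bravo: 8.1 mi
Golf: 6.6 mi
The fourth-farthest is Foxtrot at 11.5 mi.

Foxtrot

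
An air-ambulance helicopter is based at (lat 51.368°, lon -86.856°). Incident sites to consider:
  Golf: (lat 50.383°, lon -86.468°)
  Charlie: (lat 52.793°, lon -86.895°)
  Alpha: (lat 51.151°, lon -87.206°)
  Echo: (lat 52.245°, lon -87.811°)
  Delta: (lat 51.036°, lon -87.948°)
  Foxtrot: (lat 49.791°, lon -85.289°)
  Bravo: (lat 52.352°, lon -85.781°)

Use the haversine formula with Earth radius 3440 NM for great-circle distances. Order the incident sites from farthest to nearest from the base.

Distances from the base:
Foxtrot (lat 49.791°, lon -85.289°): 111.9 NM
Charlie (lat 52.793°, lon -86.895°): 85.6 NM
Bravo (lat 52.352°, lon -85.781°): 71.3 NM
Echo (lat 52.245°, lon -87.811°): 63.5 NM
Golf (lat 50.383°, lon -86.468°): 60.9 NM
Delta (lat 51.036°, lon -87.948°): 45.7 NM
Alpha (lat 51.151°, lon -87.206°): 18.5 NM

Foxtrot, Charlie, Bravo, Echo, Golf, Delta, Alpha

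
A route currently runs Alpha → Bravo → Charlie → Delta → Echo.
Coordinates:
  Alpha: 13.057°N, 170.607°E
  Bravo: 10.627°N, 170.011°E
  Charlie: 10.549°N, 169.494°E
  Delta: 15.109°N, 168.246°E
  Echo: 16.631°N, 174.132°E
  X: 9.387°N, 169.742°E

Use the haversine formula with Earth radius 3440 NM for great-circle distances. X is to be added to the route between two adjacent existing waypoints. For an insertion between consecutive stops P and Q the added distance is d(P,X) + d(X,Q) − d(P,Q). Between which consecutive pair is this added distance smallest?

between Bravo and Charlie

Added distance for inserting X between each consecutive pair:
Alpha–Bravo: 152.2 NM
Bravo–Charlie: 116.5 NM
Charlie–Delta: 142.5 NM
Delta–Echo: 507.6 NM
Smallest added distance is 116.5 NM, inserting between Bravo and Charlie.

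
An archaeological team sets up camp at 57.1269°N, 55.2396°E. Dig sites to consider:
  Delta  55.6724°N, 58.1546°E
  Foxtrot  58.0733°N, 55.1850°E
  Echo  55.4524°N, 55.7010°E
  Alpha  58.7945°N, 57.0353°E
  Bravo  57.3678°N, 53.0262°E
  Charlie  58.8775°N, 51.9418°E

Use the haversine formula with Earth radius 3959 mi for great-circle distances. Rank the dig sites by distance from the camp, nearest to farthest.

Computing each great-circle distance from 57.1269°N, 55.2396°E:
Foxtrot 58.0733°N, 55.1850°E: 65.4 mi
Bravo 57.3678°N, 53.0262°E: 84.4 mi
Echo 55.4524°N, 55.7010°E: 117.0 mi
Alpha 58.7945°N, 57.0353°E: 132.7 mi
Delta 55.6724°N, 58.1546°E: 150.1 mi
Charlie 58.8775°N, 51.9418°E: 170.9 mi

Foxtrot, Bravo, Echo, Alpha, Delta, Charlie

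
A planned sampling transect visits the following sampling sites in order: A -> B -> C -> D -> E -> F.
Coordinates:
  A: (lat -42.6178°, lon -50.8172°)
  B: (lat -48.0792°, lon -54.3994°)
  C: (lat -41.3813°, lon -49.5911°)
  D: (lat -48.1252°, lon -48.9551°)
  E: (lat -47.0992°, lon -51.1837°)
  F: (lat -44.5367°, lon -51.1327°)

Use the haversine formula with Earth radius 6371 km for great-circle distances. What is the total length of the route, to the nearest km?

Leg distances:
A→B: 668.5 km  (cumulative 668.5 km)
B→C: 835.6 km  (cumulative 1504.1 km)
C→D: 751.6 km  (cumulative 2255.7 km)
D→E: 202.3 km  (cumulative 2458.0 km)
E→F: 285.0 km  (cumulative 2742.9 km)
Total route length ≈ 2743 km.

2743 km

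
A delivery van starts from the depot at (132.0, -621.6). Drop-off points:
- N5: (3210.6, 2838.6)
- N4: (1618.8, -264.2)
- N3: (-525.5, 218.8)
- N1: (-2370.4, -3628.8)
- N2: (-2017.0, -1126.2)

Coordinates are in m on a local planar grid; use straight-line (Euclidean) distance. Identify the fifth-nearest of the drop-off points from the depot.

N5

Distance to each, sorted:
N3: 1067.0 m
N4: 1529.2 m
N2: 2207.4 m
N1: 3912.2 m
N5: 4631.5 m
The fifth-nearest is N5 at 4631.5 m.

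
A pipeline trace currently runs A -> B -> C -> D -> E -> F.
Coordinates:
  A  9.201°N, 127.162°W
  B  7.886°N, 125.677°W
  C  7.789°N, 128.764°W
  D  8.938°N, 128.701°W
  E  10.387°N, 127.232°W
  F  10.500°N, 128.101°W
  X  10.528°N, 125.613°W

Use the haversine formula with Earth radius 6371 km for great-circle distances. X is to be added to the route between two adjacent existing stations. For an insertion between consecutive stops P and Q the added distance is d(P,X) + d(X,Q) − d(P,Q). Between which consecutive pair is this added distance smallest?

between A and B

Added distance for inserting X between each consecutive pair:
A–B: 299.5 km
B–C: 414.5 km
C–D: 714.7 km
D–E: 331.8 km
E–F: 353.9 km
Smallest added distance is 299.5 km, inserting between A and B.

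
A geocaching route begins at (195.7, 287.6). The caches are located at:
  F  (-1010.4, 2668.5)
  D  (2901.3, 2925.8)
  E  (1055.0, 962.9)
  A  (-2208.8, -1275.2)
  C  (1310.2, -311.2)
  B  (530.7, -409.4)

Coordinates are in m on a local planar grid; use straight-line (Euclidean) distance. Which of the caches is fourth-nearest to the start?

Distance to each, sorted:
B: 773.3 m
E: 1092.9 m
C: 1265.2 m
F: 2669.0 m
A: 2867.7 m
D: 3778.9 m
The fourth-nearest is F at 2669.0 m.

F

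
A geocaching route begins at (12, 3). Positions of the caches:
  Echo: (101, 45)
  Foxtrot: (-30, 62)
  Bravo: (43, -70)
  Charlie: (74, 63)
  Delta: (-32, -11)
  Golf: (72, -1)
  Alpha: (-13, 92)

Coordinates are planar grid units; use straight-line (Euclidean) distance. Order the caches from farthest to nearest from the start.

Echo, Alpha, Charlie, Bravo, Foxtrot, Golf, Delta

Computing each straight-line distance from (12, 3):
Echo (101, 45): 98.4
Alpha (-13, 92): 92.4
Charlie (74, 63): 86.3
Bravo (43, -70): 79.3
Foxtrot (-30, 62): 72.4
Golf (72, -1): 60.1
Delta (-32, -11): 46.2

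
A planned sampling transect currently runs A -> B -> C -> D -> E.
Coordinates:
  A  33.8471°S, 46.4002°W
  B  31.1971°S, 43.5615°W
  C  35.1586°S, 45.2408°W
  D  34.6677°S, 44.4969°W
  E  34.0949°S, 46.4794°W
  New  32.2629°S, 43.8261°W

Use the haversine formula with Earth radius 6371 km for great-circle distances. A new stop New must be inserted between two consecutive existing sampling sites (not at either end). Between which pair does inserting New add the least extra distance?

Added distance for inserting New between each consecutive pair:
A–B: 21.7 km
B–C: 1.3 km
C–D: 535.0 km
D–E: 401.9 km
Smallest added distance is 1.3 km, inserting between B and C.

between B and C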